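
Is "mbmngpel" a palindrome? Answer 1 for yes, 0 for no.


Input: mbmngpel
Reversed: lepgnmbm
  Compare pos 0 ('m') with pos 7 ('l'): MISMATCH
  Compare pos 1 ('b') with pos 6 ('e'): MISMATCH
  Compare pos 2 ('m') with pos 5 ('p'): MISMATCH
  Compare pos 3 ('n') with pos 4 ('g'): MISMATCH
Result: not a palindrome

0


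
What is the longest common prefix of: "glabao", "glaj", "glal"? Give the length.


Words: glabao, glaj, glal
  Position 0: all 'g' => match
  Position 1: all 'l' => match
  Position 2: all 'a' => match
  Position 3: ('b', 'j', 'l') => mismatch, stop
LCP = "gla" (length 3)

3


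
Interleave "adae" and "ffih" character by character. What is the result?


Interleaving "adae" and "ffih":
  Position 0: 'a' from first, 'f' from second => "af"
  Position 1: 'd' from first, 'f' from second => "df"
  Position 2: 'a' from first, 'i' from second => "ai"
  Position 3: 'e' from first, 'h' from second => "eh"
Result: afdfaieh

afdfaieh


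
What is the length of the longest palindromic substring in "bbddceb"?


Input: "bbddceb"
Checking substrings for palindromes:
  [0:2] "bb" (len 2) => palindrome
  [2:4] "dd" (len 2) => palindrome
Longest palindromic substring: "bb" with length 2

2


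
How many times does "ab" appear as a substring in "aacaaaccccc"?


Searching for "ab" in "aacaaaccccc"
Scanning each position:
  Position 0: "aa" => no
  Position 1: "ac" => no
  Position 2: "ca" => no
  Position 3: "aa" => no
  Position 4: "aa" => no
  Position 5: "ac" => no
  Position 6: "cc" => no
  Position 7: "cc" => no
  Position 8: "cc" => no
  Position 9: "cc" => no
Total occurrences: 0

0


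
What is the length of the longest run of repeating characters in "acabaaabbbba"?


Input: "acabaaabbbba"
Scanning for longest run:
  Position 1 ('c'): new char, reset run to 1
  Position 2 ('a'): new char, reset run to 1
  Position 3 ('b'): new char, reset run to 1
  Position 4 ('a'): new char, reset run to 1
  Position 5 ('a'): continues run of 'a', length=2
  Position 6 ('a'): continues run of 'a', length=3
  Position 7 ('b'): new char, reset run to 1
  Position 8 ('b'): continues run of 'b', length=2
  Position 9 ('b'): continues run of 'b', length=3
  Position 10 ('b'): continues run of 'b', length=4
  Position 11 ('a'): new char, reset run to 1
Longest run: 'b' with length 4

4


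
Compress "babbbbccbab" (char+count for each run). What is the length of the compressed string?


Input: babbbbccbab
Runs:
  'b' x 1 => "b1"
  'a' x 1 => "a1"
  'b' x 4 => "b4"
  'c' x 2 => "c2"
  'b' x 1 => "b1"
  'a' x 1 => "a1"
  'b' x 1 => "b1"
Compressed: "b1a1b4c2b1a1b1"
Compressed length: 14

14


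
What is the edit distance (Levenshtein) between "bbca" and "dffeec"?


Computing edit distance: "bbca" -> "dffeec"
DP table:
           d    f    f    e    e    c
      0    1    2    3    4    5    6
  b   1    1    2    3    4    5    6
  b   2    2    2    3    4    5    6
  c   3    3    3    3    4    5    5
  a   4    4    4    4    4    5    6
Edit distance = dp[4][6] = 6

6


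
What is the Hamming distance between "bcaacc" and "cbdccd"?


Comparing "bcaacc" and "cbdccd" position by position:
  Position 0: 'b' vs 'c' => differ
  Position 1: 'c' vs 'b' => differ
  Position 2: 'a' vs 'd' => differ
  Position 3: 'a' vs 'c' => differ
  Position 4: 'c' vs 'c' => same
  Position 5: 'c' vs 'd' => differ
Total differences (Hamming distance): 5

5


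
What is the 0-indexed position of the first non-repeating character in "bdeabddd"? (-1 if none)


Input: bdeabddd
Character frequencies:
  'a': 1
  'b': 2
  'd': 4
  'e': 1
Scanning left to right for freq == 1:
  Position 0 ('b'): freq=2, skip
  Position 1 ('d'): freq=4, skip
  Position 2 ('e'): unique! => answer = 2

2


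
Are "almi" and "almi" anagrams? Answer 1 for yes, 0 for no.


Strings: "almi", "almi"
Sorted first:  ailm
Sorted second: ailm
Sorted forms match => anagrams

1


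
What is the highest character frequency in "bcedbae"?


Input: bcedbae
Character counts:
  'a': 1
  'b': 2
  'c': 1
  'd': 1
  'e': 2
Maximum frequency: 2

2


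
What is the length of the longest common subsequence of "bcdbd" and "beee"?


LCS of "bcdbd" and "beee"
DP table:
           b    e    e    e
      0    0    0    0    0
  b   0    1    1    1    1
  c   0    1    1    1    1
  d   0    1    1    1    1
  b   0    1    1    1    1
  d   0    1    1    1    1
LCS length = dp[5][4] = 1

1


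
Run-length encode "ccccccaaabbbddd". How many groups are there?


Input: ccccccaaabbbddd
Scanning for consecutive runs:
  Group 1: 'c' x 6 (positions 0-5)
  Group 2: 'a' x 3 (positions 6-8)
  Group 3: 'b' x 3 (positions 9-11)
  Group 4: 'd' x 3 (positions 12-14)
Total groups: 4

4


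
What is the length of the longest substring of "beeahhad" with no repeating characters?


Input: "beeahhad"
Sliding window (track last position of each char):
  Position 0 ('b'): window [0,0] length 1 -- new best
  Position 1 ('e'): window [0,1] length 2 -- new best
  Position 2 ('e'): repeat (last at 1), move window start to 2
  Position 2 ('e'): window [2,2] length 1
  Position 3 ('a'): window [2,3] length 2
  Position 4 ('h'): window [2,4] length 3 -- new best
  Position 5 ('h'): repeat (last at 4), move window start to 5
  Position 5 ('h'): window [5,5] length 1
  Position 6 ('a'): window [5,6] length 2
  Position 7 ('d'): window [5,7] length 3
Longest substring with no repeats: "eah" with length 3

3


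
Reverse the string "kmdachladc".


Input: kmdachladc
Reading characters right to left:
  Position 9: 'c'
  Position 8: 'd'
  Position 7: 'a'
  Position 6: 'l'
  Position 5: 'h'
  Position 4: 'c'
  Position 3: 'a'
  Position 2: 'd'
  Position 1: 'm'
  Position 0: 'k'
Reversed: cdalhcadmk

cdalhcadmk


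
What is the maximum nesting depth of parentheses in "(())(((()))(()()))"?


Input: "(())(((()))(()()))"
Tracking depth:
  Position 0 '(': depth becomes 1
  Position 1 '(': depth becomes 2
  Position 2 ')': depth becomes 1
  Position 3 ')': depth becomes 0
  Position 4 '(': depth becomes 1
  Position 5 '(': depth becomes 2
  Position 6 '(': depth becomes 3
  Position 7 '(': depth becomes 4
  Position 8 ')': depth becomes 3
  Position 9 ')': depth becomes 2
  Position 10 ')': depth becomes 1
  Position 11 '(': depth becomes 2
  Position 12 '(': depth becomes 3
  Position 13 ')': depth becomes 2
  Position 14 '(': depth becomes 3
  Position 15 ')': depth becomes 2
  Position 16 ')': depth becomes 1
  Position 17 ')': depth becomes 0
Maximum depth reached: 4

4


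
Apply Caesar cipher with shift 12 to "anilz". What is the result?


Caesar cipher: shift "anilz" by 12
  'a' (pos 0) + 12 = pos 12 = 'm'
  'n' (pos 13) + 12 = pos 25 = 'z'
  'i' (pos 8) + 12 = pos 20 = 'u'
  'l' (pos 11) + 12 = pos 23 = 'x'
  'z' (pos 25) + 12 = pos 11 = 'l'
Result: mzuxl

mzuxl


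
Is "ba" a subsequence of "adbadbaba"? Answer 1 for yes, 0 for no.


Check if "ba" is a subsequence of "adbadbaba"
Greedy scan:
  Position 0 ('a'): no match needed
  Position 1 ('d'): no match needed
  Position 2 ('b'): matches sub[0] = 'b'
  Position 3 ('a'): matches sub[1] = 'a'
  Position 4 ('d'): no match needed
  Position 5 ('b'): no match needed
  Position 6 ('a'): no match needed
  Position 7 ('b'): no match needed
  Position 8 ('a'): no match needed
All 2 characters matched => is a subsequence

1


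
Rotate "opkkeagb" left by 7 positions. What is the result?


Input: "opkkeagb", rotate left by 7
First 7 characters: "opkkeag"
Remaining characters: "b"
Concatenate remaining + first: "b" + "opkkeag" = "bopkkeag"

bopkkeag


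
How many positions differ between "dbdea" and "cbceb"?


Comparing "dbdea" and "cbceb" position by position:
  Position 0: 'd' vs 'c' => DIFFER
  Position 1: 'b' vs 'b' => same
  Position 2: 'd' vs 'c' => DIFFER
  Position 3: 'e' vs 'e' => same
  Position 4: 'a' vs 'b' => DIFFER
Positions that differ: 3

3


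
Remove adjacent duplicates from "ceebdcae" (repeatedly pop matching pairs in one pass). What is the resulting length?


Input: ceebdcae
Stack-based adjacent duplicate removal:
  Read 'c': push. Stack: c
  Read 'e': push. Stack: ce
  Read 'e': matches stack top 'e' => pop. Stack: c
  Read 'b': push. Stack: cb
  Read 'd': push. Stack: cbd
  Read 'c': push. Stack: cbdc
  Read 'a': push. Stack: cbdca
  Read 'e': push. Stack: cbdcae
Final stack: "cbdcae" (length 6)

6


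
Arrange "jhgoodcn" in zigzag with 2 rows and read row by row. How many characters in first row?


Zigzag "jhgoodcn" into 2 rows:
Placing characters:
  'j' => row 0
  'h' => row 1
  'g' => row 0
  'o' => row 1
  'o' => row 0
  'd' => row 1
  'c' => row 0
  'n' => row 1
Rows:
  Row 0: "jgoc"
  Row 1: "hodn"
First row length: 4

4


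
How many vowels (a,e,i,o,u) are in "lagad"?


Input: lagad
Checking each character:
  'l' at position 0: consonant
  'a' at position 1: vowel (running total: 1)
  'g' at position 2: consonant
  'a' at position 3: vowel (running total: 2)
  'd' at position 4: consonant
Total vowels: 2

2


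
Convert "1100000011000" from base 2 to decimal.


Input: "1100000011000" in base 2
Positional expansion:
  Digit '1' (value 1) x 2^12 = 4096
  Digit '1' (value 1) x 2^11 = 2048
  Digit '0' (value 0) x 2^10 = 0
  Digit '0' (value 0) x 2^9 = 0
  Digit '0' (value 0) x 2^8 = 0
  Digit '0' (value 0) x 2^7 = 0
  Digit '0' (value 0) x 2^6 = 0
  Digit '0' (value 0) x 2^5 = 0
  Digit '1' (value 1) x 2^4 = 16
  Digit '1' (value 1) x 2^3 = 8
  Digit '0' (value 0) x 2^2 = 0
  Digit '0' (value 0) x 2^1 = 0
  Digit '0' (value 0) x 2^0 = 0
Sum = 6168

6168


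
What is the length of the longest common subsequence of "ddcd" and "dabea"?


LCS of "ddcd" and "dabea"
DP table:
           d    a    b    e    a
      0    0    0    0    0    0
  d   0    1    1    1    1    1
  d   0    1    1    1    1    1
  c   0    1    1    1    1    1
  d   0    1    1    1    1    1
LCS length = dp[4][5] = 1

1


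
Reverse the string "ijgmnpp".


Input: ijgmnpp
Reading characters right to left:
  Position 6: 'p'
  Position 5: 'p'
  Position 4: 'n'
  Position 3: 'm'
  Position 2: 'g'
  Position 1: 'j'
  Position 0: 'i'
Reversed: ppnmgji

ppnmgji


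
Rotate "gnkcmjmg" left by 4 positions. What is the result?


Input: "gnkcmjmg", rotate left by 4
First 4 characters: "gnkc"
Remaining characters: "mjmg"
Concatenate remaining + first: "mjmg" + "gnkc" = "mjmggnkc"

mjmggnkc


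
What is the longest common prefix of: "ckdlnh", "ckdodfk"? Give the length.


Words: ckdlnh, ckdodfk
  Position 0: all 'c' => match
  Position 1: all 'k' => match
  Position 2: all 'd' => match
  Position 3: ('l', 'o') => mismatch, stop
LCP = "ckd" (length 3)

3


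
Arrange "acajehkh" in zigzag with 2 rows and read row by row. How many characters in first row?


Zigzag "acajehkh" into 2 rows:
Placing characters:
  'a' => row 0
  'c' => row 1
  'a' => row 0
  'j' => row 1
  'e' => row 0
  'h' => row 1
  'k' => row 0
  'h' => row 1
Rows:
  Row 0: "aaek"
  Row 1: "cjhh"
First row length: 4

4


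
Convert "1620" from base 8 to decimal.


Input: "1620" in base 8
Positional expansion:
  Digit '1' (value 1) x 8^3 = 512
  Digit '6' (value 6) x 8^2 = 384
  Digit '2' (value 2) x 8^1 = 16
  Digit '0' (value 0) x 8^0 = 0
Sum = 912

912


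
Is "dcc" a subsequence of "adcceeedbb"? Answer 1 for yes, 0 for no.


Check if "dcc" is a subsequence of "adcceeedbb"
Greedy scan:
  Position 0 ('a'): no match needed
  Position 1 ('d'): matches sub[0] = 'd'
  Position 2 ('c'): matches sub[1] = 'c'
  Position 3 ('c'): matches sub[2] = 'c'
  Position 4 ('e'): no match needed
  Position 5 ('e'): no match needed
  Position 6 ('e'): no match needed
  Position 7 ('d'): no match needed
  Position 8 ('b'): no match needed
  Position 9 ('b'): no match needed
All 3 characters matched => is a subsequence

1


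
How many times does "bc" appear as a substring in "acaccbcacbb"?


Searching for "bc" in "acaccbcacbb"
Scanning each position:
  Position 0: "ac" => no
  Position 1: "ca" => no
  Position 2: "ac" => no
  Position 3: "cc" => no
  Position 4: "cb" => no
  Position 5: "bc" => MATCH
  Position 6: "ca" => no
  Position 7: "ac" => no
  Position 8: "cb" => no
  Position 9: "bb" => no
Total occurrences: 1

1


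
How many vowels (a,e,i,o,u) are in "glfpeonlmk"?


Input: glfpeonlmk
Checking each character:
  'g' at position 0: consonant
  'l' at position 1: consonant
  'f' at position 2: consonant
  'p' at position 3: consonant
  'e' at position 4: vowel (running total: 1)
  'o' at position 5: vowel (running total: 2)
  'n' at position 6: consonant
  'l' at position 7: consonant
  'm' at position 8: consonant
  'k' at position 9: consonant
Total vowels: 2

2


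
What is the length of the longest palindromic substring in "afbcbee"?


Input: "afbcbee"
Checking substrings for palindromes:
  [2:5] "bcb" (len 3) => palindrome
  [5:7] "ee" (len 2) => palindrome
Longest palindromic substring: "bcb" with length 3

3


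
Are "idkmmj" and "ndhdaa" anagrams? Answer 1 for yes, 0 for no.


Strings: "idkmmj", "ndhdaa"
Sorted first:  dijkmm
Sorted second: aaddhn
Differ at position 0: 'd' vs 'a' => not anagrams

0


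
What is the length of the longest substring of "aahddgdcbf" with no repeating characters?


Input: "aahddgdcbf"
Sliding window (track last position of each char):
  Position 0 ('a'): window [0,0] length 1 -- new best
  Position 1 ('a'): repeat (last at 0), move window start to 1
  Position 1 ('a'): window [1,1] length 1
  Position 2 ('h'): window [1,2] length 2 -- new best
  Position 3 ('d'): window [1,3] length 3 -- new best
  Position 4 ('d'): repeat (last at 3), move window start to 4
  Position 4 ('d'): window [4,4] length 1
  Position 5 ('g'): window [4,5] length 2
  Position 6 ('d'): repeat (last at 4), move window start to 5
  Position 6 ('d'): window [5,6] length 2
  Position 7 ('c'): window [5,7] length 3
  Position 8 ('b'): window [5,8] length 4 -- new best
  Position 9 ('f'): window [5,9] length 5 -- new best
Longest substring with no repeats: "gdcbf" with length 5

5


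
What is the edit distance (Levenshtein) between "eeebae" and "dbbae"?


Computing edit distance: "eeebae" -> "dbbae"
DP table:
           d    b    b    a    e
      0    1    2    3    4    5
  e   1    1    2    3    4    4
  e   2    2    2    3    4    4
  e   3    3    3    3    4    4
  b   4    4    3    3    4    5
  a   5    5    4    4    3    4
  e   6    6    5    5    4    3
Edit distance = dp[6][5] = 3

3


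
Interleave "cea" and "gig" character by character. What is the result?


Interleaving "cea" and "gig":
  Position 0: 'c' from first, 'g' from second => "cg"
  Position 1: 'e' from first, 'i' from second => "ei"
  Position 2: 'a' from first, 'g' from second => "ag"
Result: cgeiag

cgeiag


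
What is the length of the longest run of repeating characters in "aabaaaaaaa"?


Input: "aabaaaaaaa"
Scanning for longest run:
  Position 1 ('a'): continues run of 'a', length=2
  Position 2 ('b'): new char, reset run to 1
  Position 3 ('a'): new char, reset run to 1
  Position 4 ('a'): continues run of 'a', length=2
  Position 5 ('a'): continues run of 'a', length=3
  Position 6 ('a'): continues run of 'a', length=4
  Position 7 ('a'): continues run of 'a', length=5
  Position 8 ('a'): continues run of 'a', length=6
  Position 9 ('a'): continues run of 'a', length=7
Longest run: 'a' with length 7

7


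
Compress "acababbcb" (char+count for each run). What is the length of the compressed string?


Input: acababbcb
Runs:
  'a' x 1 => "a1"
  'c' x 1 => "c1"
  'a' x 1 => "a1"
  'b' x 1 => "b1"
  'a' x 1 => "a1"
  'b' x 2 => "b2"
  'c' x 1 => "c1"
  'b' x 1 => "b1"
Compressed: "a1c1a1b1a1b2c1b1"
Compressed length: 16

16


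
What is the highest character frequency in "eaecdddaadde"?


Input: eaecdddaadde
Character counts:
  'a': 3
  'c': 1
  'd': 5
  'e': 3
Maximum frequency: 5

5


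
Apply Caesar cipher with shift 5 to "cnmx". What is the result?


Caesar cipher: shift "cnmx" by 5
  'c' (pos 2) + 5 = pos 7 = 'h'
  'n' (pos 13) + 5 = pos 18 = 's'
  'm' (pos 12) + 5 = pos 17 = 'r'
  'x' (pos 23) + 5 = pos 2 = 'c'
Result: hsrc

hsrc


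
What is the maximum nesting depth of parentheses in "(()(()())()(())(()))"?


Input: "(()(()())()(())(()))"
Tracking depth:
  Position 0 '(': depth becomes 1
  Position 1 '(': depth becomes 2
  Position 2 ')': depth becomes 1
  Position 3 '(': depth becomes 2
  Position 4 '(': depth becomes 3
  Position 5 ')': depth becomes 2
  Position 6 '(': depth becomes 3
  Position 7 ')': depth becomes 2
  Position 8 ')': depth becomes 1
  Position 9 '(': depth becomes 2
  Position 10 ')': depth becomes 1
  Position 11 '(': depth becomes 2
  Position 12 '(': depth becomes 3
  Position 13 ')': depth becomes 2
  Position 14 ')': depth becomes 1
  Position 15 '(': depth becomes 2
  Position 16 '(': depth becomes 3
  Position 17 ')': depth becomes 2
  Position 18 ')': depth becomes 1
  Position 19 ')': depth becomes 0
Maximum depth reached: 3

3


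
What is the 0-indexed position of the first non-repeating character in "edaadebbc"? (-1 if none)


Input: edaadebbc
Character frequencies:
  'a': 2
  'b': 2
  'c': 1
  'd': 2
  'e': 2
Scanning left to right for freq == 1:
  Position 0 ('e'): freq=2, skip
  Position 1 ('d'): freq=2, skip
  Position 2 ('a'): freq=2, skip
  Position 3 ('a'): freq=2, skip
  Position 4 ('d'): freq=2, skip
  Position 5 ('e'): freq=2, skip
  Position 6 ('b'): freq=2, skip
  Position 7 ('b'): freq=2, skip
  Position 8 ('c'): unique! => answer = 8

8


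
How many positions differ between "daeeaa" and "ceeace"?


Comparing "daeeaa" and "ceeace" position by position:
  Position 0: 'd' vs 'c' => DIFFER
  Position 1: 'a' vs 'e' => DIFFER
  Position 2: 'e' vs 'e' => same
  Position 3: 'e' vs 'a' => DIFFER
  Position 4: 'a' vs 'c' => DIFFER
  Position 5: 'a' vs 'e' => DIFFER
Positions that differ: 5

5


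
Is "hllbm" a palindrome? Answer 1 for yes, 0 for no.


Input: hllbm
Reversed: mbllh
  Compare pos 0 ('h') with pos 4 ('m'): MISMATCH
  Compare pos 1 ('l') with pos 3 ('b'): MISMATCH
Result: not a palindrome

0


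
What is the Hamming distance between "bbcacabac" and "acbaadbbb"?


Comparing "bbcacabac" and "acbaadbbb" position by position:
  Position 0: 'b' vs 'a' => differ
  Position 1: 'b' vs 'c' => differ
  Position 2: 'c' vs 'b' => differ
  Position 3: 'a' vs 'a' => same
  Position 4: 'c' vs 'a' => differ
  Position 5: 'a' vs 'd' => differ
  Position 6: 'b' vs 'b' => same
  Position 7: 'a' vs 'b' => differ
  Position 8: 'c' vs 'b' => differ
Total differences (Hamming distance): 7

7


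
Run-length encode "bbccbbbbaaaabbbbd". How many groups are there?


Input: bbccbbbbaaaabbbbd
Scanning for consecutive runs:
  Group 1: 'b' x 2 (positions 0-1)
  Group 2: 'c' x 2 (positions 2-3)
  Group 3: 'b' x 4 (positions 4-7)
  Group 4: 'a' x 4 (positions 8-11)
  Group 5: 'b' x 4 (positions 12-15)
  Group 6: 'd' x 1 (positions 16-16)
Total groups: 6

6


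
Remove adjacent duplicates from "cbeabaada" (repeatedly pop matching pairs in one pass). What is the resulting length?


Input: cbeabaada
Stack-based adjacent duplicate removal:
  Read 'c': push. Stack: c
  Read 'b': push. Stack: cb
  Read 'e': push. Stack: cbe
  Read 'a': push. Stack: cbea
  Read 'b': push. Stack: cbeab
  Read 'a': push. Stack: cbeaba
  Read 'a': matches stack top 'a' => pop. Stack: cbeab
  Read 'd': push. Stack: cbeabd
  Read 'a': push. Stack: cbeabda
Final stack: "cbeabda" (length 7)

7


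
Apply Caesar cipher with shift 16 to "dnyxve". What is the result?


Caesar cipher: shift "dnyxve" by 16
  'd' (pos 3) + 16 = pos 19 = 't'
  'n' (pos 13) + 16 = pos 3 = 'd'
  'y' (pos 24) + 16 = pos 14 = 'o'
  'x' (pos 23) + 16 = pos 13 = 'n'
  'v' (pos 21) + 16 = pos 11 = 'l'
  'e' (pos 4) + 16 = pos 20 = 'u'
Result: tdonlu

tdonlu


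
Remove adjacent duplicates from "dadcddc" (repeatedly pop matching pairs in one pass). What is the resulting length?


Input: dadcddc
Stack-based adjacent duplicate removal:
  Read 'd': push. Stack: d
  Read 'a': push. Stack: da
  Read 'd': push. Stack: dad
  Read 'c': push. Stack: dadc
  Read 'd': push. Stack: dadcd
  Read 'd': matches stack top 'd' => pop. Stack: dadc
  Read 'c': matches stack top 'c' => pop. Stack: dad
Final stack: "dad" (length 3)

3


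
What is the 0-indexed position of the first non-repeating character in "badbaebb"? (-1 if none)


Input: badbaebb
Character frequencies:
  'a': 2
  'b': 4
  'd': 1
  'e': 1
Scanning left to right for freq == 1:
  Position 0 ('b'): freq=4, skip
  Position 1 ('a'): freq=2, skip
  Position 2 ('d'): unique! => answer = 2

2


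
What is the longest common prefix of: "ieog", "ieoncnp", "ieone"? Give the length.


Words: ieog, ieoncnp, ieone
  Position 0: all 'i' => match
  Position 1: all 'e' => match
  Position 2: all 'o' => match
  Position 3: ('g', 'n', 'n') => mismatch, stop
LCP = "ieo" (length 3)

3


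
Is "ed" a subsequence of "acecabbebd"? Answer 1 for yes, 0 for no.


Check if "ed" is a subsequence of "acecabbebd"
Greedy scan:
  Position 0 ('a'): no match needed
  Position 1 ('c'): no match needed
  Position 2 ('e'): matches sub[0] = 'e'
  Position 3 ('c'): no match needed
  Position 4 ('a'): no match needed
  Position 5 ('b'): no match needed
  Position 6 ('b'): no match needed
  Position 7 ('e'): no match needed
  Position 8 ('b'): no match needed
  Position 9 ('d'): matches sub[1] = 'd'
All 2 characters matched => is a subsequence

1


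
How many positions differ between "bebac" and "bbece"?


Comparing "bebac" and "bbece" position by position:
  Position 0: 'b' vs 'b' => same
  Position 1: 'e' vs 'b' => DIFFER
  Position 2: 'b' vs 'e' => DIFFER
  Position 3: 'a' vs 'c' => DIFFER
  Position 4: 'c' vs 'e' => DIFFER
Positions that differ: 4

4


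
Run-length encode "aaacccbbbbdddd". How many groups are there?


Input: aaacccbbbbdddd
Scanning for consecutive runs:
  Group 1: 'a' x 3 (positions 0-2)
  Group 2: 'c' x 3 (positions 3-5)
  Group 3: 'b' x 4 (positions 6-9)
  Group 4: 'd' x 4 (positions 10-13)
Total groups: 4

4


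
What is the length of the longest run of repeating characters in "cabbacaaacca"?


Input: "cabbacaaacca"
Scanning for longest run:
  Position 1 ('a'): new char, reset run to 1
  Position 2 ('b'): new char, reset run to 1
  Position 3 ('b'): continues run of 'b', length=2
  Position 4 ('a'): new char, reset run to 1
  Position 5 ('c'): new char, reset run to 1
  Position 6 ('a'): new char, reset run to 1
  Position 7 ('a'): continues run of 'a', length=2
  Position 8 ('a'): continues run of 'a', length=3
  Position 9 ('c'): new char, reset run to 1
  Position 10 ('c'): continues run of 'c', length=2
  Position 11 ('a'): new char, reset run to 1
Longest run: 'a' with length 3

3


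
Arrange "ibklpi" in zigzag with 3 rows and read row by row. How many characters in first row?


Zigzag "ibklpi" into 3 rows:
Placing characters:
  'i' => row 0
  'b' => row 1
  'k' => row 2
  'l' => row 1
  'p' => row 0
  'i' => row 1
Rows:
  Row 0: "ip"
  Row 1: "bli"
  Row 2: "k"
First row length: 2

2


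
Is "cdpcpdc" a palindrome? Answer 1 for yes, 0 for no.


Input: cdpcpdc
Reversed: cdpcpdc
  Compare pos 0 ('c') with pos 6 ('c'): match
  Compare pos 1 ('d') with pos 5 ('d'): match
  Compare pos 2 ('p') with pos 4 ('p'): match
Result: palindrome

1


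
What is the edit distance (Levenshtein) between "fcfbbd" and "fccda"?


Computing edit distance: "fcfbbd" -> "fccda"
DP table:
           f    c    c    d    a
      0    1    2    3    4    5
  f   1    0    1    2    3    4
  c   2    1    0    1    2    3
  f   3    2    1    1    2    3
  b   4    3    2    2    2    3
  b   5    4    3    3    3    3
  d   6    5    4    4    3    4
Edit distance = dp[6][5] = 4

4


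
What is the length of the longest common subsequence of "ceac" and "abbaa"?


LCS of "ceac" and "abbaa"
DP table:
           a    b    b    a    a
      0    0    0    0    0    0
  c   0    0    0    0    0    0
  e   0    0    0    0    0    0
  a   0    1    1    1    1    1
  c   0    1    1    1    1    1
LCS length = dp[4][5] = 1

1


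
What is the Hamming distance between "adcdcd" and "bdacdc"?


Comparing "adcdcd" and "bdacdc" position by position:
  Position 0: 'a' vs 'b' => differ
  Position 1: 'd' vs 'd' => same
  Position 2: 'c' vs 'a' => differ
  Position 3: 'd' vs 'c' => differ
  Position 4: 'c' vs 'd' => differ
  Position 5: 'd' vs 'c' => differ
Total differences (Hamming distance): 5

5


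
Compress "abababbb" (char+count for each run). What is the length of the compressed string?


Input: abababbb
Runs:
  'a' x 1 => "a1"
  'b' x 1 => "b1"
  'a' x 1 => "a1"
  'b' x 1 => "b1"
  'a' x 1 => "a1"
  'b' x 3 => "b3"
Compressed: "a1b1a1b1a1b3"
Compressed length: 12

12


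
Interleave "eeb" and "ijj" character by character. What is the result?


Interleaving "eeb" and "ijj":
  Position 0: 'e' from first, 'i' from second => "ei"
  Position 1: 'e' from first, 'j' from second => "ej"
  Position 2: 'b' from first, 'j' from second => "bj"
Result: eiejbj

eiejbj


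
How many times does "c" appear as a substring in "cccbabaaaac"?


Searching for "c" in "cccbabaaaac"
Scanning each position:
  Position 0: "c" => MATCH
  Position 1: "c" => MATCH
  Position 2: "c" => MATCH
  Position 3: "b" => no
  Position 4: "a" => no
  Position 5: "b" => no
  Position 6: "a" => no
  Position 7: "a" => no
  Position 8: "a" => no
  Position 9: "a" => no
  Position 10: "c" => MATCH
Total occurrences: 4

4


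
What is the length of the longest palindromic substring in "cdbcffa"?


Input: "cdbcffa"
Checking substrings for palindromes:
  [4:6] "ff" (len 2) => palindrome
Longest palindromic substring: "ff" with length 2

2


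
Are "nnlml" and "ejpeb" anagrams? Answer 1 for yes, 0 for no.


Strings: "nnlml", "ejpeb"
Sorted first:  llmnn
Sorted second: beejp
Differ at position 0: 'l' vs 'b' => not anagrams

0


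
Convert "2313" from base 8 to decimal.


Input: "2313" in base 8
Positional expansion:
  Digit '2' (value 2) x 8^3 = 1024
  Digit '3' (value 3) x 8^2 = 192
  Digit '1' (value 1) x 8^1 = 8
  Digit '3' (value 3) x 8^0 = 3
Sum = 1227

1227


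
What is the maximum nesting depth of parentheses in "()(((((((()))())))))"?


Input: "()(((((((()))())))))"
Tracking depth:
  Position 0 '(': depth becomes 1
  Position 1 ')': depth becomes 0
  Position 2 '(': depth becomes 1
  Position 3 '(': depth becomes 2
  Position 4 '(': depth becomes 3
  Position 5 '(': depth becomes 4
  Position 6 '(': depth becomes 5
  Position 7 '(': depth becomes 6
  Position 8 '(': depth becomes 7
  Position 9 '(': depth becomes 8
  Position 10 ')': depth becomes 7
  Position 11 ')': depth becomes 6
  Position 12 ')': depth becomes 5
  Position 13 '(': depth becomes 6
  Position 14 ')': depth becomes 5
  Position 15 ')': depth becomes 4
  Position 16 ')': depth becomes 3
  Position 17 ')': depth becomes 2
  Position 18 ')': depth becomes 1
  Position 19 ')': depth becomes 0
Maximum depth reached: 8

8


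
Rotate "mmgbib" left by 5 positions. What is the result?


Input: "mmgbib", rotate left by 5
First 5 characters: "mmgbi"
Remaining characters: "b"
Concatenate remaining + first: "b" + "mmgbi" = "bmmgbi"

bmmgbi


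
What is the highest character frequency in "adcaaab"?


Input: adcaaab
Character counts:
  'a': 4
  'b': 1
  'c': 1
  'd': 1
Maximum frequency: 4

4


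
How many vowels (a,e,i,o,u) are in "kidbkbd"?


Input: kidbkbd
Checking each character:
  'k' at position 0: consonant
  'i' at position 1: vowel (running total: 1)
  'd' at position 2: consonant
  'b' at position 3: consonant
  'k' at position 4: consonant
  'b' at position 5: consonant
  'd' at position 6: consonant
Total vowels: 1

1


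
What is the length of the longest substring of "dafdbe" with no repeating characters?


Input: "dafdbe"
Sliding window (track last position of each char):
  Position 0 ('d'): window [0,0] length 1 -- new best
  Position 1 ('a'): window [0,1] length 2 -- new best
  Position 2 ('f'): window [0,2] length 3 -- new best
  Position 3 ('d'): repeat (last at 0), move window start to 1
  Position 3 ('d'): window [1,3] length 3
  Position 4 ('b'): window [1,4] length 4 -- new best
  Position 5 ('e'): window [1,5] length 5 -- new best
Longest substring with no repeats: "afdbe" with length 5

5


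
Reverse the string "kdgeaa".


Input: kdgeaa
Reading characters right to left:
  Position 5: 'a'
  Position 4: 'a'
  Position 3: 'e'
  Position 2: 'g'
  Position 1: 'd'
  Position 0: 'k'
Reversed: aaegdk

aaegdk


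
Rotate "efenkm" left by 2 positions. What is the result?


Input: "efenkm", rotate left by 2
First 2 characters: "ef"
Remaining characters: "enkm"
Concatenate remaining + first: "enkm" + "ef" = "enkmef"

enkmef


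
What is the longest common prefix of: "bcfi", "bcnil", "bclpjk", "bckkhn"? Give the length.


Words: bcfi, bcnil, bclpjk, bckkhn
  Position 0: all 'b' => match
  Position 1: all 'c' => match
  Position 2: ('f', 'n', 'l', 'k') => mismatch, stop
LCP = "bc" (length 2)

2


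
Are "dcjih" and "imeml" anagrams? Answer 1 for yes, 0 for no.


Strings: "dcjih", "imeml"
Sorted first:  cdhij
Sorted second: eilmm
Differ at position 0: 'c' vs 'e' => not anagrams

0


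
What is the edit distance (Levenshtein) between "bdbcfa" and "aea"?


Computing edit distance: "bdbcfa" -> "aea"
DP table:
           a    e    a
      0    1    2    3
  b   1    1    2    3
  d   2    2    2    3
  b   3    3    3    3
  c   4    4    4    4
  f   5    5    5    5
  a   6    5    6    5
Edit distance = dp[6][3] = 5

5


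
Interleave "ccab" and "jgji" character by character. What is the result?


Interleaving "ccab" and "jgji":
  Position 0: 'c' from first, 'j' from second => "cj"
  Position 1: 'c' from first, 'g' from second => "cg"
  Position 2: 'a' from first, 'j' from second => "aj"
  Position 3: 'b' from first, 'i' from second => "bi"
Result: cjcgajbi

cjcgajbi


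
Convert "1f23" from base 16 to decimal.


Input: "1f23" in base 16
Positional expansion:
  Digit '1' (value 1) x 16^3 = 4096
  Digit 'f' (value 15) x 16^2 = 3840
  Digit '2' (value 2) x 16^1 = 32
  Digit '3' (value 3) x 16^0 = 3
Sum = 7971

7971


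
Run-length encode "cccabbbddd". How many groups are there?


Input: cccabbbddd
Scanning for consecutive runs:
  Group 1: 'c' x 3 (positions 0-2)
  Group 2: 'a' x 1 (positions 3-3)
  Group 3: 'b' x 3 (positions 4-6)
  Group 4: 'd' x 3 (positions 7-9)
Total groups: 4

4


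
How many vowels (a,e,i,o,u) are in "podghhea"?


Input: podghhea
Checking each character:
  'p' at position 0: consonant
  'o' at position 1: vowel (running total: 1)
  'd' at position 2: consonant
  'g' at position 3: consonant
  'h' at position 4: consonant
  'h' at position 5: consonant
  'e' at position 6: vowel (running total: 2)
  'a' at position 7: vowel (running total: 3)
Total vowels: 3

3


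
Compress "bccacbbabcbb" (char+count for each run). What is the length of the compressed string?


Input: bccacbbabcbb
Runs:
  'b' x 1 => "b1"
  'c' x 2 => "c2"
  'a' x 1 => "a1"
  'c' x 1 => "c1"
  'b' x 2 => "b2"
  'a' x 1 => "a1"
  'b' x 1 => "b1"
  'c' x 1 => "c1"
  'b' x 2 => "b2"
Compressed: "b1c2a1c1b2a1b1c1b2"
Compressed length: 18

18


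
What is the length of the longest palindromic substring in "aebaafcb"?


Input: "aebaafcb"
Checking substrings for palindromes:
  [3:5] "aa" (len 2) => palindrome
Longest palindromic substring: "aa" with length 2

2


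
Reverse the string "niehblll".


Input: niehblll
Reading characters right to left:
  Position 7: 'l'
  Position 6: 'l'
  Position 5: 'l'
  Position 4: 'b'
  Position 3: 'h'
  Position 2: 'e'
  Position 1: 'i'
  Position 0: 'n'
Reversed: lllbhein

lllbhein


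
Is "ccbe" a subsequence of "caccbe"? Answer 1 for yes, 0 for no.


Check if "ccbe" is a subsequence of "caccbe"
Greedy scan:
  Position 0 ('c'): matches sub[0] = 'c'
  Position 1 ('a'): no match needed
  Position 2 ('c'): matches sub[1] = 'c'
  Position 3 ('c'): no match needed
  Position 4 ('b'): matches sub[2] = 'b'
  Position 5 ('e'): matches sub[3] = 'e'
All 4 characters matched => is a subsequence

1


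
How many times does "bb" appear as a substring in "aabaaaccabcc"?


Searching for "bb" in "aabaaaccabcc"
Scanning each position:
  Position 0: "aa" => no
  Position 1: "ab" => no
  Position 2: "ba" => no
  Position 3: "aa" => no
  Position 4: "aa" => no
  Position 5: "ac" => no
  Position 6: "cc" => no
  Position 7: "ca" => no
  Position 8: "ab" => no
  Position 9: "bc" => no
  Position 10: "cc" => no
Total occurrences: 0

0


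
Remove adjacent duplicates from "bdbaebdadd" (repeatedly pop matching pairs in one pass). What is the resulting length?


Input: bdbaebdadd
Stack-based adjacent duplicate removal:
  Read 'b': push. Stack: b
  Read 'd': push. Stack: bd
  Read 'b': push. Stack: bdb
  Read 'a': push. Stack: bdba
  Read 'e': push. Stack: bdbae
  Read 'b': push. Stack: bdbaeb
  Read 'd': push. Stack: bdbaebd
  Read 'a': push. Stack: bdbaebda
  Read 'd': push. Stack: bdbaebdad
  Read 'd': matches stack top 'd' => pop. Stack: bdbaebda
Final stack: "bdbaebda" (length 8)

8


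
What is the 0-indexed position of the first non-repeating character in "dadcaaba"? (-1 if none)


Input: dadcaaba
Character frequencies:
  'a': 4
  'b': 1
  'c': 1
  'd': 2
Scanning left to right for freq == 1:
  Position 0 ('d'): freq=2, skip
  Position 1 ('a'): freq=4, skip
  Position 2 ('d'): freq=2, skip
  Position 3 ('c'): unique! => answer = 3

3


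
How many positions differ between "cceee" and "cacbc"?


Comparing "cceee" and "cacbc" position by position:
  Position 0: 'c' vs 'c' => same
  Position 1: 'c' vs 'a' => DIFFER
  Position 2: 'e' vs 'c' => DIFFER
  Position 3: 'e' vs 'b' => DIFFER
  Position 4: 'e' vs 'c' => DIFFER
Positions that differ: 4

4


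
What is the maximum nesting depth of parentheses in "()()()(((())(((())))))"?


Input: "()()()(((())(((())))))"
Tracking depth:
  Position 0 '(': depth becomes 1
  Position 1 ')': depth becomes 0
  Position 2 '(': depth becomes 1
  Position 3 ')': depth becomes 0
  Position 4 '(': depth becomes 1
  Position 5 ')': depth becomes 0
  Position 6 '(': depth becomes 1
  Position 7 '(': depth becomes 2
  Position 8 '(': depth becomes 3
  Position 9 '(': depth becomes 4
  Position 10 ')': depth becomes 3
  Position 11 ')': depth becomes 2
  Position 12 '(': depth becomes 3
  Position 13 '(': depth becomes 4
  Position 14 '(': depth becomes 5
  Position 15 '(': depth becomes 6
  Position 16 ')': depth becomes 5
  Position 17 ')': depth becomes 4
  Position 18 ')': depth becomes 3
  Position 19 ')': depth becomes 2
  Position 20 ')': depth becomes 1
  Position 21 ')': depth becomes 0
Maximum depth reached: 6

6


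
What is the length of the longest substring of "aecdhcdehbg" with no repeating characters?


Input: "aecdhcdehbg"
Sliding window (track last position of each char):
  Position 0 ('a'): window [0,0] length 1 -- new best
  Position 1 ('e'): window [0,1] length 2 -- new best
  Position 2 ('c'): window [0,2] length 3 -- new best
  Position 3 ('d'): window [0,3] length 4 -- new best
  Position 4 ('h'): window [0,4] length 5 -- new best
  Position 5 ('c'): repeat (last at 2), move window start to 3
  Position 5 ('c'): window [3,5] length 3
  Position 6 ('d'): repeat (last at 3), move window start to 4
  Position 6 ('d'): window [4,6] length 3
  Position 7 ('e'): window [4,7] length 4
  Position 8 ('h'): repeat (last at 4), move window start to 5
  Position 8 ('h'): window [5,8] length 4
  Position 9 ('b'): window [5,9] length 5
  Position 10 ('g'): window [5,10] length 6 -- new best
Longest substring with no repeats: "cdehbg" with length 6

6


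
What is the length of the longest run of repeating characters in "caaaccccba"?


Input: "caaaccccba"
Scanning for longest run:
  Position 1 ('a'): new char, reset run to 1
  Position 2 ('a'): continues run of 'a', length=2
  Position 3 ('a'): continues run of 'a', length=3
  Position 4 ('c'): new char, reset run to 1
  Position 5 ('c'): continues run of 'c', length=2
  Position 6 ('c'): continues run of 'c', length=3
  Position 7 ('c'): continues run of 'c', length=4
  Position 8 ('b'): new char, reset run to 1
  Position 9 ('a'): new char, reset run to 1
Longest run: 'c' with length 4

4


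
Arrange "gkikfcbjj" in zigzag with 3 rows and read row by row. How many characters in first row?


Zigzag "gkikfcbjj" into 3 rows:
Placing characters:
  'g' => row 0
  'k' => row 1
  'i' => row 2
  'k' => row 1
  'f' => row 0
  'c' => row 1
  'b' => row 2
  'j' => row 1
  'j' => row 0
Rows:
  Row 0: "gfj"
  Row 1: "kkcj"
  Row 2: "ib"
First row length: 3

3


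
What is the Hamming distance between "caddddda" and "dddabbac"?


Comparing "caddddda" and "dddabbac" position by position:
  Position 0: 'c' vs 'd' => differ
  Position 1: 'a' vs 'd' => differ
  Position 2: 'd' vs 'd' => same
  Position 3: 'd' vs 'a' => differ
  Position 4: 'd' vs 'b' => differ
  Position 5: 'd' vs 'b' => differ
  Position 6: 'd' vs 'a' => differ
  Position 7: 'a' vs 'c' => differ
Total differences (Hamming distance): 7

7


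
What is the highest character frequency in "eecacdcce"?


Input: eecacdcce
Character counts:
  'a': 1
  'c': 4
  'd': 1
  'e': 3
Maximum frequency: 4

4


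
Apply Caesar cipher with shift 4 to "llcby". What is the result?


Caesar cipher: shift "llcby" by 4
  'l' (pos 11) + 4 = pos 15 = 'p'
  'l' (pos 11) + 4 = pos 15 = 'p'
  'c' (pos 2) + 4 = pos 6 = 'g'
  'b' (pos 1) + 4 = pos 5 = 'f'
  'y' (pos 24) + 4 = pos 2 = 'c'
Result: ppgfc

ppgfc


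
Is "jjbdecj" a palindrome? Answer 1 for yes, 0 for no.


Input: jjbdecj
Reversed: jcedbjj
  Compare pos 0 ('j') with pos 6 ('j'): match
  Compare pos 1 ('j') with pos 5 ('c'): MISMATCH
  Compare pos 2 ('b') with pos 4 ('e'): MISMATCH
Result: not a palindrome

0


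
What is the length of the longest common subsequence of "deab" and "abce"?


LCS of "deab" and "abce"
DP table:
           a    b    c    e
      0    0    0    0    0
  d   0    0    0    0    0
  e   0    0    0    0    1
  a   0    1    1    1    1
  b   0    1    2    2    2
LCS length = dp[4][4] = 2

2


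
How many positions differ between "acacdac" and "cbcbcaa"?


Comparing "acacdac" and "cbcbcaa" position by position:
  Position 0: 'a' vs 'c' => DIFFER
  Position 1: 'c' vs 'b' => DIFFER
  Position 2: 'a' vs 'c' => DIFFER
  Position 3: 'c' vs 'b' => DIFFER
  Position 4: 'd' vs 'c' => DIFFER
  Position 5: 'a' vs 'a' => same
  Position 6: 'c' vs 'a' => DIFFER
Positions that differ: 6

6


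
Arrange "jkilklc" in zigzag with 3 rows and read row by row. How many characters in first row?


Zigzag "jkilklc" into 3 rows:
Placing characters:
  'j' => row 0
  'k' => row 1
  'i' => row 2
  'l' => row 1
  'k' => row 0
  'l' => row 1
  'c' => row 2
Rows:
  Row 0: "jk"
  Row 1: "kll"
  Row 2: "ic"
First row length: 2

2


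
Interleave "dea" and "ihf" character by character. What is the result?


Interleaving "dea" and "ihf":
  Position 0: 'd' from first, 'i' from second => "di"
  Position 1: 'e' from first, 'h' from second => "eh"
  Position 2: 'a' from first, 'f' from second => "af"
Result: diehaf

diehaf


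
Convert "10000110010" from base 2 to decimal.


Input: "10000110010" in base 2
Positional expansion:
  Digit '1' (value 1) x 2^10 = 1024
  Digit '0' (value 0) x 2^9 = 0
  Digit '0' (value 0) x 2^8 = 0
  Digit '0' (value 0) x 2^7 = 0
  Digit '0' (value 0) x 2^6 = 0
  Digit '1' (value 1) x 2^5 = 32
  Digit '1' (value 1) x 2^4 = 16
  Digit '0' (value 0) x 2^3 = 0
  Digit '0' (value 0) x 2^2 = 0
  Digit '1' (value 1) x 2^1 = 2
  Digit '0' (value 0) x 2^0 = 0
Sum = 1074

1074


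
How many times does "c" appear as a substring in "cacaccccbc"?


Searching for "c" in "cacaccccbc"
Scanning each position:
  Position 0: "c" => MATCH
  Position 1: "a" => no
  Position 2: "c" => MATCH
  Position 3: "a" => no
  Position 4: "c" => MATCH
  Position 5: "c" => MATCH
  Position 6: "c" => MATCH
  Position 7: "c" => MATCH
  Position 8: "b" => no
  Position 9: "c" => MATCH
Total occurrences: 7

7
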